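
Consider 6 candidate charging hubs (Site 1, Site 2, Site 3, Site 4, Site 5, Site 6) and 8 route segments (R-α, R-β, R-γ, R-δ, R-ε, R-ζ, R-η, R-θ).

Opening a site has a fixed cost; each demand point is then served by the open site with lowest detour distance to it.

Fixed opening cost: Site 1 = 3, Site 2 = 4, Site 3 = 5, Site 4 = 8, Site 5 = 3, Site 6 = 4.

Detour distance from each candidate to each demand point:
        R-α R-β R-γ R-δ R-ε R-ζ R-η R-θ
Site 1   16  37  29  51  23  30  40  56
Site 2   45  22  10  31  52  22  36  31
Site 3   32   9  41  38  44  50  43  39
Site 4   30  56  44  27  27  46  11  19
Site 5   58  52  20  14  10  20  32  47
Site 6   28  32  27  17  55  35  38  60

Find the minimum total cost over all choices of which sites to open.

Open {Site 1, Site 2, Site 3, Site 4, Site 5}: assign each demand point to its cheapest open site.
  R-α→Site 1 16, R-β→Site 3 9, R-γ→Site 2 10, R-δ→Site 5 14, R-ε→Site 5 10, R-ζ→Site 5 20, R-η→Site 4 11, R-θ→Site 4 19
  detour distance 109, fixed 23 → total 132.
Compare {Site 1, Site 2, Site 3, Site 4, Site 5, Site 6}: detour distance 109 + fixed 27 = 136.
Compare {Site 1, Site 3, Site 4, Site 5}: detour distance 119 + fixed 19 = 138.
Compare {Site 1, Site 2, Site 4, Site 5}: detour distance 122 + fixed 18 = 140.
All other subsets cost ≥ 136. Minimum total cost: 132.

132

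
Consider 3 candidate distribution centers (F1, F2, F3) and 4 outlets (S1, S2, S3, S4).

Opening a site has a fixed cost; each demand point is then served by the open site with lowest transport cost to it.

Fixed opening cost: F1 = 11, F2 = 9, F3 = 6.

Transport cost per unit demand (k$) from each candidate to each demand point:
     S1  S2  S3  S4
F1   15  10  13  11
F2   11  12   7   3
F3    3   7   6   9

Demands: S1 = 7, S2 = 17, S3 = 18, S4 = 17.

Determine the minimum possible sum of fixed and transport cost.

314

Open {F2, F3}: assign each demand point to its cheapest open site.
  S1→F3 7×3=21, S2→F3 17×7=119, S3→F3 18×6=108, S4→F2 17×3=51
  transport cost 299, fixed 15 → total 314.
Compare {F1, F2, F3}: transport cost 299 + fixed 26 = 325.
Compare {F3}: transport cost 401 + fixed 6 = 407.
Compare {F1, F3}: transport cost 401 + fixed 17 = 418.
All other subsets cost ≥ 325. Minimum total cost: 314.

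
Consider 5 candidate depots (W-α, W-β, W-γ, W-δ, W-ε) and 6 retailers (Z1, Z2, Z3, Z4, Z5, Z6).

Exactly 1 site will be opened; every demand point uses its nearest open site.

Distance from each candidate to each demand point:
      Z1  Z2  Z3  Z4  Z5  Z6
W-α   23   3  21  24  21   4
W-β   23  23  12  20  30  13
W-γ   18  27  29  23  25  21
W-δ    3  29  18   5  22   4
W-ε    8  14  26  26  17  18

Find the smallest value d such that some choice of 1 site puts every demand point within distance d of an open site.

Open {W-α}.
  Farthest demand point is Z4 at distance 24 (to W-α); all others are ≤ 24.
With {W-ε} the worst case is 26.
With {W-γ} the worst case is 29.
No size-1 selection achieves below 24.

24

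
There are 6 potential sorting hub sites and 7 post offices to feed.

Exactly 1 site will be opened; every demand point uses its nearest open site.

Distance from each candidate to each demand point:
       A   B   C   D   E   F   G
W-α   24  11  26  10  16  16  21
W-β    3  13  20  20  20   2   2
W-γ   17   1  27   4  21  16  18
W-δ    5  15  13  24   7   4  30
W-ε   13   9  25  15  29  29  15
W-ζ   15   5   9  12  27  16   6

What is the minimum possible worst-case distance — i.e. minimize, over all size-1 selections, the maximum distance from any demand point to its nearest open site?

20

Open {W-β}.
  Farthest demand point is C at distance 20 (to W-β); all others are ≤ 20.
With {W-α} the worst case is 26.
With {W-γ} the worst case is 27.
No size-1 selection achieves below 20.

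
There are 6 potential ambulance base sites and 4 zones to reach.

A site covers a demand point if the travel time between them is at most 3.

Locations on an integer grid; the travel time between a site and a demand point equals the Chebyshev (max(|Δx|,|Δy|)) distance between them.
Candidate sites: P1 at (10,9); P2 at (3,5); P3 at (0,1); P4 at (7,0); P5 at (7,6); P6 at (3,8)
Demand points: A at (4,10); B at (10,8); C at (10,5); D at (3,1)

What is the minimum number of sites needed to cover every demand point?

3

Coverage sets (demand points within 3 of each site):
  P1: {B}
  P2: {}
  P3: {D}
  P4: {}
  P5: {B, C}
  P6: {A}
No 2 sites suffice: every size-2 union leaves at least one demand point uncovered.
But {P3, P5, P6} covers everything, so the minimum is 3.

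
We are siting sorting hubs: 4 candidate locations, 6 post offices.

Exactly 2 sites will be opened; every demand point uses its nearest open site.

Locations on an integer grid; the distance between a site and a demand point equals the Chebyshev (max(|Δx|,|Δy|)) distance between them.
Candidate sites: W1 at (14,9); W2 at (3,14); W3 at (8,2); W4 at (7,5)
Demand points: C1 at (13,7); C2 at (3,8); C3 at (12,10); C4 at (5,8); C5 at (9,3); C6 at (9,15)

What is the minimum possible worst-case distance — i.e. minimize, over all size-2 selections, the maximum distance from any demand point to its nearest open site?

Open {W1, W2}.
  Farthest demand point is C2 at distance 6 (to W2); all others are ≤ 6.
With {W1, W3} the worst case is 6.
With {W1, W4} the worst case is 6.
No size-2 selection achieves below 6.

6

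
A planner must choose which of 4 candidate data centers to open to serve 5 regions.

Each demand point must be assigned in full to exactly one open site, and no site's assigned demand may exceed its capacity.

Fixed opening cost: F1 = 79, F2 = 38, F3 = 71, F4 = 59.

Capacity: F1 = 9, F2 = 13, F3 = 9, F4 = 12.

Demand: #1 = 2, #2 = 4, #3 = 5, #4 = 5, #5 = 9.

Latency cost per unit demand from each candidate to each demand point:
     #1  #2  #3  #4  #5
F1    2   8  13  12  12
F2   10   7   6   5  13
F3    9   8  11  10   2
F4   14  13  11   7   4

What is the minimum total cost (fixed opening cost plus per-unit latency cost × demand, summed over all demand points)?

Open {F1, F2, F3}; cheapest assignment that respects the capacities:
  F1 (cap 9, load 6): #1, #2 — cost 2×2 + 4×8 = 36
  F2 (cap 13, load 10): #3, #4 — cost 5×6 + 5×5 = 55
  F3 (cap 9, load 9): #5 — cost 9×2 = 18
  Shipping 109, fixed 188 → total 297.
  Any other capacity-feasible assignment to {F1, F2, F3} ships for at least 109.
Compare {F2, F3, F4}: its best feasible assignment gives total 299.
Compare {F1, F2, F4}: its best feasible assignment gives total 303.
Every other set of open sites that can feasibly serve all demand totals ≥ 299 even under its best assignment. Minimum: 297.

297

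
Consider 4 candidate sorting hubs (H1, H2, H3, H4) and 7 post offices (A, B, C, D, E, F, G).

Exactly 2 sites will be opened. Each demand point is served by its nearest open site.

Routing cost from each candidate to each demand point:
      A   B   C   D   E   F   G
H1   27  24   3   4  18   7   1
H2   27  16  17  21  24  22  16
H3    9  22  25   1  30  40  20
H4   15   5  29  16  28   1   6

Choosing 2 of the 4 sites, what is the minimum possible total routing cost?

47

Open {H1, H4}.
  A→H4 15, B→H4 5, C→H1 3, D→H1 4, E→H1 18, F→H4 1, G→H1 1  ⇒ total 47.
Compare {H1, H3}: total 61.
Compare {H3, H4}: total 75.
No size-2 selection does better; minimum is 47.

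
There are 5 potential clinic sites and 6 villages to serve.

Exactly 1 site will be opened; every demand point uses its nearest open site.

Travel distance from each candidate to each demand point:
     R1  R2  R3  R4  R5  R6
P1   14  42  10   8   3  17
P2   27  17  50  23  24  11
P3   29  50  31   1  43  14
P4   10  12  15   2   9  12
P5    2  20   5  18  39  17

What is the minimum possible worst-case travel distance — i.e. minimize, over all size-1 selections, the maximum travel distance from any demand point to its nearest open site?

Open {P4}.
  Farthest demand point is R3 at travel distance 15 (to P4); all others are ≤ 15.
With {P5} the worst case is 39.
With {P1} the worst case is 42.
No size-1 selection achieves below 15.

15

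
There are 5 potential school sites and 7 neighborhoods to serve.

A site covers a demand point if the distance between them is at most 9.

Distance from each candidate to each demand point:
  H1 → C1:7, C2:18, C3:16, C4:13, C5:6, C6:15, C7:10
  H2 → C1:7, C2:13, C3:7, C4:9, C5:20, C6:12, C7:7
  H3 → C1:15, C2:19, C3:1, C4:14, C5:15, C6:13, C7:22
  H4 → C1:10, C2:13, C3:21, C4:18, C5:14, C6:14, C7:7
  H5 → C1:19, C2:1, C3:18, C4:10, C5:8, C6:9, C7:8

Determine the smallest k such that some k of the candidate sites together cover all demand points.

Coverage sets (demand points within 9 of each site):
  H1: {C1, C5}
  H2: {C1, C3, C4, C7}
  H3: {C3}
  H4: {C7}
  H5: {C2, C5, C6, C7}
No single site covers all 7 demand points.
But {H2, H5} covers everything, so the minimum is 2.

2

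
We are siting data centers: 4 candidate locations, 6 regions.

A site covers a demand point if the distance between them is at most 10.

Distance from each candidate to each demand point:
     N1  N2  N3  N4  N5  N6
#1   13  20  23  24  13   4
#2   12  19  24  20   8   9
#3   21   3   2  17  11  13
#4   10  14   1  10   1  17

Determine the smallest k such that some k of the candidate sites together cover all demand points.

3

Coverage sets (demand points within 10 of each site):
  #1: {N6}
  #2: {N5, N6}
  #3: {N2, N3}
  #4: {N1, N3, N4, N5}
No 2 sites suffice: every size-2 union leaves at least one demand point uncovered.
But {#1, #3, #4} covers everything, so the minimum is 3.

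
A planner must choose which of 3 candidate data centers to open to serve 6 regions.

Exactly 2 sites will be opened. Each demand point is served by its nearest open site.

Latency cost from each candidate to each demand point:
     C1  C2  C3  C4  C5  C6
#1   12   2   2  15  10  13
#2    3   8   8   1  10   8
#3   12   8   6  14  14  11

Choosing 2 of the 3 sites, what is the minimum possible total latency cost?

26

Open {#1, #2}.
  C1→#2 3, C2→#1 2, C3→#1 2, C4→#2 1, C5→#1 10, C6→#2 8  ⇒ total 26.
Compare {#2, #3}: total 36.
Compare {#1, #3}: total 51.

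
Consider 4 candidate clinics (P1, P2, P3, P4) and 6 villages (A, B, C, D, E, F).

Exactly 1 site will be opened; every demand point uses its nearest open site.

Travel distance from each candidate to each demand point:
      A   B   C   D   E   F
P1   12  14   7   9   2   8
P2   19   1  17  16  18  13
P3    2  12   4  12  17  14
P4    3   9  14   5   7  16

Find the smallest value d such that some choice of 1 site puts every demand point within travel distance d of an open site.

14

Open {P1}.
  Farthest demand point is B at travel distance 14 (to P1); all others are ≤ 14.
With {P4} the worst case is 16.
With {P3} the worst case is 17.
No size-1 selection achieves below 14.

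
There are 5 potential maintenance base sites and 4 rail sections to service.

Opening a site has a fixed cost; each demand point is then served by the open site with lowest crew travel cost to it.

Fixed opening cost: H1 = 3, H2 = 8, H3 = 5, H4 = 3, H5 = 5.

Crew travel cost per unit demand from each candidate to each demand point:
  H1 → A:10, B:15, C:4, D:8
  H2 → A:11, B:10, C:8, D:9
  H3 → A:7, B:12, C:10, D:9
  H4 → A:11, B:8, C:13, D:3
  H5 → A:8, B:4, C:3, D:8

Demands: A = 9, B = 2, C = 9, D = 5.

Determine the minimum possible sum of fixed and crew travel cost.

126

Open {H3, H4, H5}: assign each demand point to its cheapest open site.
  A→H3 9×7=63, B→H5 2×4=8, C→H5 9×3=27, D→H4 5×3=15
  crew travel cost 113, fixed 13 → total 126.
Compare {H1, H3, H4, H5}: crew travel cost 113 + fixed 16 = 129.
Compare {H4, H5}: crew travel cost 122 + fixed 8 = 130.
Compare {H1, H4, H5}: crew travel cost 122 + fixed 11 = 133.
All other subsets cost ≥ 129. Minimum total cost: 126.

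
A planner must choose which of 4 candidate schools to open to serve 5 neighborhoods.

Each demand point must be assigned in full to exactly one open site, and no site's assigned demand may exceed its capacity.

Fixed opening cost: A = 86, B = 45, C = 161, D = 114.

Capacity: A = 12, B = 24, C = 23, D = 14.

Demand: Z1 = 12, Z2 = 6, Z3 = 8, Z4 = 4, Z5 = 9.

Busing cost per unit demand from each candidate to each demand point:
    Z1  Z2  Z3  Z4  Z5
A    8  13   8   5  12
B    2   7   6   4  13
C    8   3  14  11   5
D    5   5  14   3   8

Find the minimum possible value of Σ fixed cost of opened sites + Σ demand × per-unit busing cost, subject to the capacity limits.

357

Open {B, C}; cheapest assignment that respects the capacities:
  B (cap 24, load 24): Z1, Z3, Z4 — cost 12×2 + 8×6 + 4×4 = 88
  C (cap 23, load 15): Z2, Z5 — cost 6×3 + 9×5 = 63
  Shipping 151, fixed 206 → total 357.
  Any other capacity-feasible assignment to {B, C} ships for at least 151.
Compare {A, B, C}: its best feasible assignment gives total 443.
Compare {A, B, D}: its best feasible assignment gives total 459.
Every other set of open sites that can feasibly serve all demand totals ≥ 443 even under its best assignment. Minimum: 357.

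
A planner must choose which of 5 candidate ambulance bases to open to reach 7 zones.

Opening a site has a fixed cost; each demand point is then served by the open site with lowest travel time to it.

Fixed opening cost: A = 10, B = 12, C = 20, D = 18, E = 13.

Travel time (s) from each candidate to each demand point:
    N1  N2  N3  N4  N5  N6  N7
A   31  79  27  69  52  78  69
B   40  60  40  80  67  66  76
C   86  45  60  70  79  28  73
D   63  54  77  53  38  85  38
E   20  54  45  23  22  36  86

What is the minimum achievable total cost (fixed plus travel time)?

Open {A, D, E}: assign each demand point to its cheapest open site.
  N1→E 20, N2→D 54, N3→A 27, N4→E 23, N5→E 22, N6→E 36, N7→D 38
  travel time 220, fixed 41 → total 261.
Compare {A, C, D, E}: travel time 203 + fixed 61 = 264.
Compare {D, E}: travel time 238 + fixed 31 = 269.
Compare {C, D, E}: travel time 221 + fixed 51 = 272.
All other subsets cost ≥ 264. Minimum total cost: 261.

261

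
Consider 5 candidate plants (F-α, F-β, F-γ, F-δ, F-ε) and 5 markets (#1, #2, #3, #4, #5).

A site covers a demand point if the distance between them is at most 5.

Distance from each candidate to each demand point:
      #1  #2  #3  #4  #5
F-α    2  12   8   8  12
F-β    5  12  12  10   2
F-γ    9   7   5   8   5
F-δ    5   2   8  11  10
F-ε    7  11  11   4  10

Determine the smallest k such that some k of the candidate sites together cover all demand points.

3

Coverage sets (demand points within 5 of each site):
  F-α: {#1}
  F-β: {#1, #5}
  F-γ: {#3, #5}
  F-δ: {#1, #2}
  F-ε: {#4}
No 2 sites suffice: every size-2 union leaves at least one demand point uncovered.
But {F-γ, F-δ, F-ε} covers everything, so the minimum is 3.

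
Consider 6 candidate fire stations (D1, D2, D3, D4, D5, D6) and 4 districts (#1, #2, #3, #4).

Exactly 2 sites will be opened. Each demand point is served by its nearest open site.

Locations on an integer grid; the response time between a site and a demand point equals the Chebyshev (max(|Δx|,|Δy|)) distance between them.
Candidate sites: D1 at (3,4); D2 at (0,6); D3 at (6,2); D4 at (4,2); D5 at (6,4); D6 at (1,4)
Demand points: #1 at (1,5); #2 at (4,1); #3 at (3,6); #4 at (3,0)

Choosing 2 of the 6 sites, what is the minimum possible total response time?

6

Open {D4, D6}.
  #1→D6 1, #2→D4 1, #3→D6 2, #4→D4 2  ⇒ total 6.
Compare {D1, D4}: total 7.
Compare {D2, D4}: total 7.
No size-2 selection does better; minimum is 6.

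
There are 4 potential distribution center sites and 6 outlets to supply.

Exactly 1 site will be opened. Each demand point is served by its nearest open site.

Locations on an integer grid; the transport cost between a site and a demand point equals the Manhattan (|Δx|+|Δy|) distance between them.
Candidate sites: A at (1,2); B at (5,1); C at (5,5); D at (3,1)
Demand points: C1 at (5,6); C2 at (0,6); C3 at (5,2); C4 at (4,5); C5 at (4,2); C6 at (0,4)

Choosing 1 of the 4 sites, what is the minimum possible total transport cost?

21

Open {C}.
  C1→C 1, C2→C 6, C3→C 3, C4→C 1, C5→C 4, C6→C 6  ⇒ total 21.
Compare {A}: total 29.
Compare {B}: total 31.
No size-1 selection does better; minimum is 21.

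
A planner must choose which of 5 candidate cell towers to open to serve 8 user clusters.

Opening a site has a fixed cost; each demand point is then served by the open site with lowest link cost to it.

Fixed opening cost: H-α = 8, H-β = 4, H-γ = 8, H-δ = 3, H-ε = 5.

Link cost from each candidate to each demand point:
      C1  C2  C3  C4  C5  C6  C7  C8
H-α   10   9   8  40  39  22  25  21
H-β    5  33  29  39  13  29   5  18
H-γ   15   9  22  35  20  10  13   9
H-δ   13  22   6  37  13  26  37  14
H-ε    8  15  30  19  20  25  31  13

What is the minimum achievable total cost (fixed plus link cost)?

Open {H-β, H-γ, H-δ, H-ε}: assign each demand point to its cheapest open site.
  C1→H-β 5, C2→H-γ 9, C3→H-δ 6, C4→H-ε 19, C5→H-β 13, C6→H-γ 10, C7→H-β 5, C8→H-γ 9
  link cost 76, fixed 20 → total 96.
Compare {H-γ, H-δ, H-ε}: link cost 87 + fixed 16 = 103.
Compare {H-α, H-β, H-γ, H-ε}: link cost 78 + fixed 25 = 103.
Compare {H-α, H-β, H-γ, H-δ, H-ε}: link cost 76 + fixed 28 = 104.
All other subsets cost ≥ 103. Minimum total cost: 96.

96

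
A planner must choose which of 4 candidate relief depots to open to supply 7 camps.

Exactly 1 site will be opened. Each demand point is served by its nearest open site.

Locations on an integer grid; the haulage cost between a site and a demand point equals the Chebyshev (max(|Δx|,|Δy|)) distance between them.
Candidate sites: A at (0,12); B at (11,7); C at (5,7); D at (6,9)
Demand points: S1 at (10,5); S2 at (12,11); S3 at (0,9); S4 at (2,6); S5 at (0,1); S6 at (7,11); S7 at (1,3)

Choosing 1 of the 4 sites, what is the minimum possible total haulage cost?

Open {C}.
  S1→C 5, S2→C 7, S3→C 5, S4→C 3, S5→C 6, S6→C 4, S7→C 4  ⇒ total 34.
Compare {D}: total 36.
Compare {B}: total 51.
No size-1 selection does better; minimum is 34.

34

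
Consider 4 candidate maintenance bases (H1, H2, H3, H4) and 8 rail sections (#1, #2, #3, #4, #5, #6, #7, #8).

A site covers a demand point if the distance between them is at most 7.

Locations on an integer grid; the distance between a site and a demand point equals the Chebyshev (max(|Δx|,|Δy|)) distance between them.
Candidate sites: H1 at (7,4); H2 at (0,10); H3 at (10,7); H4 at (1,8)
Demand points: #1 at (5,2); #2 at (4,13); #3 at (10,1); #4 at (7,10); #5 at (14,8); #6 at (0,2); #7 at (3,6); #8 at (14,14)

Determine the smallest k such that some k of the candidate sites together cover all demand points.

2

Coverage sets (demand points within 7 of each site):
  H1: {#1, #3, #4, #5, #6, #7}
  H2: {#2, #4, #7}
  H3: {#1, #2, #3, #4, #5, #7, #8}
  H4: {#1, #2, #4, #6, #7}
No single site covers all 8 demand points.
But {H1, H3} covers everything, so the minimum is 2.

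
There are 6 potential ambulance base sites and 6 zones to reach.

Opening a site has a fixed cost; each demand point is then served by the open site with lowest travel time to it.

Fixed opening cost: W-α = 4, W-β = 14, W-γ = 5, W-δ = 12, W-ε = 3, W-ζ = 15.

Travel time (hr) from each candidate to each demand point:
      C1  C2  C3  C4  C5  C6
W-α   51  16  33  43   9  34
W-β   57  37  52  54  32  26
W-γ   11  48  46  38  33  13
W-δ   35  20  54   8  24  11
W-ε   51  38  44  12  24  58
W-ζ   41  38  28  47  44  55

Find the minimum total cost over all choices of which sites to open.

Open {W-α, W-γ, W-ε}: assign each demand point to its cheapest open site.
  C1→W-γ 11, C2→W-α 16, C3→W-α 33, C4→W-ε 12, C5→W-α 9, C6→W-γ 13
  travel time 94, fixed 12 → total 106.
Compare {W-α, W-γ, W-δ}: travel time 88 + fixed 21 = 109.
Compare {W-α, W-γ, W-δ, W-ε}: travel time 88 + fixed 24 = 112.
Compare {W-α, W-γ, W-ε, W-ζ}: travel time 89 + fixed 27 = 116.
All other subsets cost ≥ 109. Minimum total cost: 106.

106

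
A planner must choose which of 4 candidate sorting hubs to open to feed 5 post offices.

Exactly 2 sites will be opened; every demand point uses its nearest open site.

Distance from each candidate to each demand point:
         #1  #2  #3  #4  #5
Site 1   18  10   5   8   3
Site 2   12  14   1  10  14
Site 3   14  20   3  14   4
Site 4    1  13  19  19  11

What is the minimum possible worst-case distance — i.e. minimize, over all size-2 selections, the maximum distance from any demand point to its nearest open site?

Open {Site 1, Site 4}.
  Farthest demand point is #2 at distance 10 (to Site 1); all others are ≤ 10.
With {Site 1, Site 2} the worst case is 12.
With {Site 2, Site 4} the worst case is 13.
No size-2 selection achieves below 10.

10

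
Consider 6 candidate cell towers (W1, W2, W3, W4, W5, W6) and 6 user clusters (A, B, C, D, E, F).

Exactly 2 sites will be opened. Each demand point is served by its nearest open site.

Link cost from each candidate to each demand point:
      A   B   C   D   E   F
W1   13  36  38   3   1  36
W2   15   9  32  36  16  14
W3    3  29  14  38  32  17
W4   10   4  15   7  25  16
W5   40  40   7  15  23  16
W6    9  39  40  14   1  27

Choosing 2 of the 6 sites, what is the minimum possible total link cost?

Open {W1, W4}.
  A→W4 10, B→W4 4, C→W4 15, D→W1 3, E→W1 1, F→W4 16  ⇒ total 49.
Compare {W4, W6}: total 52.
Compare {W2, W4}: total 66.
No size-2 selection does better; minimum is 49.

49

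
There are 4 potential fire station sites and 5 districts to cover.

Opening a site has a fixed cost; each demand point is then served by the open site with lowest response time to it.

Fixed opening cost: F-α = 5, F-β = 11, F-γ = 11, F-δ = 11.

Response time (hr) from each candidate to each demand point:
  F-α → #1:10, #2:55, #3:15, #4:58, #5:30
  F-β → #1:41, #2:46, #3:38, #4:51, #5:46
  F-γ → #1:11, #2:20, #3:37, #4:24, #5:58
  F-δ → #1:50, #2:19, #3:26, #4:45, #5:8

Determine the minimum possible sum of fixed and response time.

103

Open {F-α, F-γ, F-δ}: assign each demand point to its cheapest open site.
  #1→F-α 10, #2→F-δ 19, #3→F-α 15, #4→F-γ 24, #5→F-δ 8
  response time 76, fixed 27 → total 103.
Compare {F-γ, F-δ}: response time 88 + fixed 22 = 110.
Compare {F-α, F-δ}: response time 97 + fixed 16 = 113.
Compare {F-α, F-β, F-γ, F-δ}: response time 76 + fixed 38 = 114.
All other subsets cost ≥ 110. Minimum total cost: 103.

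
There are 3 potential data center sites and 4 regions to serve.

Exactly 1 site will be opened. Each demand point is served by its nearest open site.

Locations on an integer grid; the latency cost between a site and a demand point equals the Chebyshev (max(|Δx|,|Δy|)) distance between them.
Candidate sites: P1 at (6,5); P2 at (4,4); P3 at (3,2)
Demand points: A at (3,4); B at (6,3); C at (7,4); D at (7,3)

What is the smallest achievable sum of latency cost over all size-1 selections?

Open {P1}.
  A→P1 3, B→P1 2, C→P1 1, D→P1 2  ⇒ total 8.
Compare {P2}: total 9.
Compare {P3}: total 13.

8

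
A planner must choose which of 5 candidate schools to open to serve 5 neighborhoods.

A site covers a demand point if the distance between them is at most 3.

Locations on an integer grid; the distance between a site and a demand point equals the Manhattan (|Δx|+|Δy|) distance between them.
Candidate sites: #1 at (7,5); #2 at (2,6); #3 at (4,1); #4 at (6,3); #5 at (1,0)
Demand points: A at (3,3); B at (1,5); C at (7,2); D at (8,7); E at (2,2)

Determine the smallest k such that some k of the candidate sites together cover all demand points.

3

Coverage sets (demand points within 3 of each site):
  #1: {C, D}
  #2: {B}
  #3: {A, E}
  #4: {A, C}
  #5: {E}
No 2 sites suffice: every size-2 union leaves at least one demand point uncovered.
But {#1, #2, #3} covers everything, so the minimum is 3.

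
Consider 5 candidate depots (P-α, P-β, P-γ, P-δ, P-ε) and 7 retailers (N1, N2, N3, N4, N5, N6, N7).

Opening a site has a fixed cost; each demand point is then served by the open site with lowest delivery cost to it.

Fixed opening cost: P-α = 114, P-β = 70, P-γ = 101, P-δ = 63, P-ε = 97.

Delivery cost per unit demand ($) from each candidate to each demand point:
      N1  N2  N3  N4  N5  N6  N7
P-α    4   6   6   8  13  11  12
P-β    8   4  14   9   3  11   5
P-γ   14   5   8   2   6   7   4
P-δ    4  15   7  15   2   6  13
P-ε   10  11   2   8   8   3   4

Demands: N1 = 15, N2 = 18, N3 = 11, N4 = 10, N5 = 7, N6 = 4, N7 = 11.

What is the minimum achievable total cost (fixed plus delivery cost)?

Open {P-γ, P-δ}: assign each demand point to its cheapest open site.
  N1→P-δ 15×4=60, N2→P-γ 18×5=90, N3→P-δ 11×7=77, N4→P-γ 10×2=20, N5→P-δ 7×2=14, N6→P-δ 4×6=24, N7→P-γ 11×4=44
  delivery cost 329, fixed 164 → total 493.
Compare {P-γ, P-δ, P-ε}: delivery cost 262 + fixed 261 = 523.
Compare {P-β, P-δ}: delivery cost 392 + fixed 133 = 525.
Compare {P-β, P-δ, P-ε}: delivery cost 304 + fixed 230 = 534.
All other subsets cost ≥ 523. Minimum total cost: 493.

493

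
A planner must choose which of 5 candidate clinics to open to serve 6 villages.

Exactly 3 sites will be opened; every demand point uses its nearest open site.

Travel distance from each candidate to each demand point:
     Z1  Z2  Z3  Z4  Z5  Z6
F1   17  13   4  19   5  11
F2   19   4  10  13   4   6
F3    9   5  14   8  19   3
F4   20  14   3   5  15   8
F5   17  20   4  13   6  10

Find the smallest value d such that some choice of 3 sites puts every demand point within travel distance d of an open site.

Open {F1, F2, F3}.
  Farthest demand point is Z1 at travel distance 9 (to F3); all others are ≤ 9.
With {F1, F3, F4} the worst case is 9.
With {F1, F3, F5} the worst case is 9.
No size-3 selection achieves below 9.

9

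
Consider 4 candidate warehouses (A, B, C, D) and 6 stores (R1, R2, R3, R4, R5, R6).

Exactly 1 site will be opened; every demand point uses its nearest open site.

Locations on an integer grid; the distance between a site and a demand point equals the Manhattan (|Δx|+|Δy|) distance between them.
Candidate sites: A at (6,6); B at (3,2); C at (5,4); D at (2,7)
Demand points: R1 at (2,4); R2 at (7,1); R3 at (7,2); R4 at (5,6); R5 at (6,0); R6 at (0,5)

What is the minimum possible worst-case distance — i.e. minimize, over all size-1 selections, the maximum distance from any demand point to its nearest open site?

6

Open {B}.
  Farthest demand point is R4 at distance 6 (to B); all others are ≤ 6.
With {C} the worst case is 6.
With {A} the worst case is 7.
No size-1 selection achieves below 6.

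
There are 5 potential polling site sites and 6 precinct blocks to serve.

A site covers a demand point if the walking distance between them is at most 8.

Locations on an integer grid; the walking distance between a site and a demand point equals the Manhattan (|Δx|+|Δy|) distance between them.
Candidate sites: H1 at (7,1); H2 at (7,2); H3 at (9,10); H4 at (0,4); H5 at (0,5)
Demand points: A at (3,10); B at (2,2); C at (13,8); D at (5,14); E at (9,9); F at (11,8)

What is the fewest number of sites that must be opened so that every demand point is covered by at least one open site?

2

Coverage sets (demand points within 8 of each site):
  H1: {B}
  H2: {B}
  H3: {A, C, D, E, F}
  H4: {B}
  H5: {A, B}
No single site covers all 6 demand points.
But {H1, H3} covers everything, so the minimum is 2.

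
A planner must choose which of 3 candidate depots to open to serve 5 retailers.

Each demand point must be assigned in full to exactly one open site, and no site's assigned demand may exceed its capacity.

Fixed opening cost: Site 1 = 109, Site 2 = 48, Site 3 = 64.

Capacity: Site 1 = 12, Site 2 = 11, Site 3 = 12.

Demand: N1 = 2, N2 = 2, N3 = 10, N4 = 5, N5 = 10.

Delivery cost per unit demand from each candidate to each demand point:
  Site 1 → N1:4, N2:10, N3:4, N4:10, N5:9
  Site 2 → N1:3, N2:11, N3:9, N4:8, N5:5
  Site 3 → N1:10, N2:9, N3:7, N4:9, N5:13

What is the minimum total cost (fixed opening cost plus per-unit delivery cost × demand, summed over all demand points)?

Open {Site 1, Site 2, Site 3}; cheapest assignment that respects the capacities:
  Site 1 (cap 12, load 12): N1, N3 — cost 2×4 + 10×4 = 48
  Site 2 (cap 11, load 10): N5 — cost 10×5 = 50
  Site 3 (cap 12, load 7): N2, N4 — cost 2×9 + 5×9 = 63
  Shipping 161, fixed 221 → total 382.
  Any other capacity-feasible assignment to {Site 1, Site 2, Site 3} ships for at least 161.
Total demand is 29 and no other set of sites has combined capacity ≥ 29, so {Site 1, Site 2, Site 3} is the only feasible choice of open sites. Minimum: 382.

382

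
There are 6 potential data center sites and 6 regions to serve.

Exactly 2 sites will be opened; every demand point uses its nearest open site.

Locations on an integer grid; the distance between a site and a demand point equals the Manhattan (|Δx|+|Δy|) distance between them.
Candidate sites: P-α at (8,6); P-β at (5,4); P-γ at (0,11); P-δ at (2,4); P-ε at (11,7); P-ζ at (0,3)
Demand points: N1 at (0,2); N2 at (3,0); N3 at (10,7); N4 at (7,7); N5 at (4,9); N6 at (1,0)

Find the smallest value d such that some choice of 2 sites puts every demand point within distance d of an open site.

7

Open {P-α, P-δ}.
  Farthest demand point is N5 at distance 7 (to P-α); all others are ≤ 7.
With {P-α, P-ζ} the worst case is 7.
With {P-δ, P-ε} the worst case is 7.
No size-2 selection achieves below 7.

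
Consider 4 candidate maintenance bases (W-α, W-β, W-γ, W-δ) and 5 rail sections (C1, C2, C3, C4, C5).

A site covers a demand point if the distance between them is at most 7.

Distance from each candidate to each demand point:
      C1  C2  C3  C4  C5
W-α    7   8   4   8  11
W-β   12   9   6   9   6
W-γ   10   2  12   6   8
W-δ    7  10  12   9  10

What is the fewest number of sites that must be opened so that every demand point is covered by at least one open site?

3

Coverage sets (demand points within 7 of each site):
  W-α: {C1, C3}
  W-β: {C3, C5}
  W-γ: {C2, C4}
  W-δ: {C1}
No 2 sites suffice: every size-2 union leaves at least one demand point uncovered.
But {W-α, W-β, W-γ} covers everything, so the minimum is 3.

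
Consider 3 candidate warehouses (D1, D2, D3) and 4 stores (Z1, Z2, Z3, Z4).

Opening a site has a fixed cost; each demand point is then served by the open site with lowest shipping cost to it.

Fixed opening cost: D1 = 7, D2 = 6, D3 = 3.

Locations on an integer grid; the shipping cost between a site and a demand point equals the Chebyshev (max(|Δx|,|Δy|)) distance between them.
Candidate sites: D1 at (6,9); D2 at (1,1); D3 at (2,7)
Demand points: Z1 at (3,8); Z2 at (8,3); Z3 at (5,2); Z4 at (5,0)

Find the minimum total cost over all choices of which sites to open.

22

Open {D3}: assign each demand point to its cheapest open site.
  Z1→D3 1, Z2→D3 6, Z3→D3 5, Z4→D3 7
  shipping cost 19, fixed 3 → total 22.
Compare {D2, D3}: shipping cost 15 + fixed 9 = 24.
Compare {D2}: shipping cost 22 + fixed 6 = 28.
Compare {D1, D3}: shipping cost 19 + fixed 10 = 29.
All other subsets cost ≥ 24. Minimum total cost: 22.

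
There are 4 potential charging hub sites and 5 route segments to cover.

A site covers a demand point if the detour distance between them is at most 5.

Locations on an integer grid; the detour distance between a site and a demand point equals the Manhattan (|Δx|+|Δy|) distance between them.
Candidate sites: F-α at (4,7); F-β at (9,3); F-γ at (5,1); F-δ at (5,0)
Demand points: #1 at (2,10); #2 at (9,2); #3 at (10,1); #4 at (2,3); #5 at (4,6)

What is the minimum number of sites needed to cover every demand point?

Coverage sets (demand points within 5 of each site):
  F-α: {#1, #5}
  F-β: {#2, #3}
  F-γ: {#2, #3, #4}
  F-δ: {}
No single site covers all 5 demand points.
But {F-α, F-γ} covers everything, so the minimum is 2.

2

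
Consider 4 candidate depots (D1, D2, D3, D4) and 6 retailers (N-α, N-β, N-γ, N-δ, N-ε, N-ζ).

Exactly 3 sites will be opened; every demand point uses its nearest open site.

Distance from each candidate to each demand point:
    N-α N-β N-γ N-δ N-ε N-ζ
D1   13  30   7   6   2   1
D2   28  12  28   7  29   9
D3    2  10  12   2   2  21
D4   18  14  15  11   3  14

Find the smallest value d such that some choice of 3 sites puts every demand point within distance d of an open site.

Open {D1, D2, D3}.
  Farthest demand point is N-β at distance 10 (to D3); all others are ≤ 10.
With {D1, D3, D4} the worst case is 10.
With {D2, D3, D4} the worst case is 12.
No size-3 selection achieves below 10.

10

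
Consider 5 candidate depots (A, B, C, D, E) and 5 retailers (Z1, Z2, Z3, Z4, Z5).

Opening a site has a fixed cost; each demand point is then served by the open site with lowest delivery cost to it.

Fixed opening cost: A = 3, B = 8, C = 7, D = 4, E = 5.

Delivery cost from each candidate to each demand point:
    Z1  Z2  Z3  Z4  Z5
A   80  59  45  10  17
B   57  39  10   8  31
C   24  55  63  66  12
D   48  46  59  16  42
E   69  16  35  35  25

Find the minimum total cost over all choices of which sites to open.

Open {B, C, E}: assign each demand point to its cheapest open site.
  Z1→C 24, Z2→E 16, Z3→B 10, Z4→B 8, Z5→C 12
  delivery cost 70, fixed 20 → total 90.
Compare {A, B, C, E}: delivery cost 70 + fixed 23 = 93.
Compare {B, C, D, E}: delivery cost 70 + fixed 24 = 94.
Compare {A, B, C, D, E}: delivery cost 70 + fixed 27 = 97.
All other subsets cost ≥ 93. Minimum total cost: 90.

90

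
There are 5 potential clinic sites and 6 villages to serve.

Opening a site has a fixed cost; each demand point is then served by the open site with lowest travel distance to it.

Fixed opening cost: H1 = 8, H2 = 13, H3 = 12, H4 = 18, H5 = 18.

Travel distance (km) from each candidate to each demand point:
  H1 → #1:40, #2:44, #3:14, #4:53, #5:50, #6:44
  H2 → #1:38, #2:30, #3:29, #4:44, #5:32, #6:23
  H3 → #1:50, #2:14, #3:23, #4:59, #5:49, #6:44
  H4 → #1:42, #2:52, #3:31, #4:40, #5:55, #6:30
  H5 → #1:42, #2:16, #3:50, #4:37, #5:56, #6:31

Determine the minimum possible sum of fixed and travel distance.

Open {H1, H2, H3}: assign each demand point to its cheapest open site.
  #1→H2 38, #2→H3 14, #3→H1 14, #4→H2 44, #5→H2 32, #6→H2 23
  travel distance 165, fixed 33 → total 198.
Compare {H2, H3}: travel distance 174 + fixed 25 = 199.
Compare {H1, H2, H5}: travel distance 160 + fixed 39 = 199.
Compare {H1, H2}: travel distance 181 + fixed 21 = 202.
All other subsets cost ≥ 199. Minimum total cost: 198.

198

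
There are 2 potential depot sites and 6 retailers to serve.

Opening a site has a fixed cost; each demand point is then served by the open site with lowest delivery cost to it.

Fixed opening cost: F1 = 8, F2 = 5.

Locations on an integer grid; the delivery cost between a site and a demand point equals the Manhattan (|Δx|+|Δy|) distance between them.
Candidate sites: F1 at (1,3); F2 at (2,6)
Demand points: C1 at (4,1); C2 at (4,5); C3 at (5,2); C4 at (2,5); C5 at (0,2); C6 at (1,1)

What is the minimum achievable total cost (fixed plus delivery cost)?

Open {F1}: assign each demand point to its cheapest open site.
  C1→F1 5, C2→F1 5, C3→F1 5, C4→F1 3, C5→F1 2, C6→F1 2
  delivery cost 22, fixed 8 → total 30.
Compare {F1, F2}: delivery cost 18 + fixed 13 = 31.
Compare {F2}: delivery cost 30 + fixed 5 = 35.

30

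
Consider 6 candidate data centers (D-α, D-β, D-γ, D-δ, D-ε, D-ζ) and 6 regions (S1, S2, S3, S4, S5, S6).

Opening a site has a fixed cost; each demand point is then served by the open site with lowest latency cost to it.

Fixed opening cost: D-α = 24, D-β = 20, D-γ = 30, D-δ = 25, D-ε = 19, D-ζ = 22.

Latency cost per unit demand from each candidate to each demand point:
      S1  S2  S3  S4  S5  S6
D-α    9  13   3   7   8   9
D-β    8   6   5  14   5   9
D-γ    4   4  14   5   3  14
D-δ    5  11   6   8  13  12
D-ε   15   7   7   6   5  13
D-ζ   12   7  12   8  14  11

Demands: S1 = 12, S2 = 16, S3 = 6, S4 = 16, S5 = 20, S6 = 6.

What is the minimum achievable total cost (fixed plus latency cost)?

378

Open {D-α, D-γ}: assign each demand point to its cheapest open site.
  S1→D-γ 12×4=48, S2→D-γ 16×4=64, S3→D-α 6×3=18, S4→D-γ 16×5=80, S5→D-γ 20×3=60, S6→D-α 6×9=54
  latency cost 324, fixed 54 → total 378.
Compare {D-β, D-γ}: latency cost 336 + fixed 50 = 386.
Compare {D-α, D-γ, D-ε}: latency cost 324 + fixed 73 = 397.
Compare {D-α, D-β, D-γ}: latency cost 324 + fixed 74 = 398.
All other subsets cost ≥ 386. Minimum total cost: 378.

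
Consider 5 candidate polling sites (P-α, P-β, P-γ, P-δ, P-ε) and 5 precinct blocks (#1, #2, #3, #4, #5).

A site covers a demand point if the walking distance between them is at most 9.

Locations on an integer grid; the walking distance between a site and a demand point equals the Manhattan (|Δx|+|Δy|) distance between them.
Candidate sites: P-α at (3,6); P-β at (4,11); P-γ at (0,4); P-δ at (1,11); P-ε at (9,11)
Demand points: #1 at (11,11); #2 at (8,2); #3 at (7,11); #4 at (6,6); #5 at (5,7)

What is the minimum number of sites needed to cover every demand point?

Coverage sets (demand points within 9 of each site):
  P-α: {#2, #3, #4, #5}
  P-β: {#1, #3, #4, #5}
  P-γ: {#4, #5}
  P-δ: {#3, #5}
  P-ε: {#1, #3, #4, #5}
No single site covers all 5 demand points.
But {P-α, P-β} covers everything, so the minimum is 2.

2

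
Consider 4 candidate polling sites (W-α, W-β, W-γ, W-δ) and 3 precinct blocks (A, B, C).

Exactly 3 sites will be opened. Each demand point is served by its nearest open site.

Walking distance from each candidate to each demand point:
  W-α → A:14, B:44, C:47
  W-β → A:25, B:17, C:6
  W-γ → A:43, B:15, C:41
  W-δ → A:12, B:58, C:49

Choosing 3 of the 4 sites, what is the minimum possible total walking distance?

33

Open {W-β, W-γ, W-δ}.
  A→W-δ 12, B→W-γ 15, C→W-β 6  ⇒ total 33.
Compare {W-α, W-β, W-γ}: total 35.
Compare {W-α, W-β, W-δ}: total 35.
No size-3 selection does better; minimum is 33.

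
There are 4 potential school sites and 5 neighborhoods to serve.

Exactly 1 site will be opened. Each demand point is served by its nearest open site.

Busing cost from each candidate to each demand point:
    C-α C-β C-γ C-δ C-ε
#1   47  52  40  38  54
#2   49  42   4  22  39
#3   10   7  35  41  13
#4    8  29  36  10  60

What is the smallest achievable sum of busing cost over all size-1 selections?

Open {#3}.
  C-α→#3 10, C-β→#3 7, C-γ→#3 35, C-δ→#3 41, C-ε→#3 13  ⇒ total 106.
Compare {#4}: total 143.
Compare {#2}: total 156.
No size-1 selection does better; minimum is 106.

106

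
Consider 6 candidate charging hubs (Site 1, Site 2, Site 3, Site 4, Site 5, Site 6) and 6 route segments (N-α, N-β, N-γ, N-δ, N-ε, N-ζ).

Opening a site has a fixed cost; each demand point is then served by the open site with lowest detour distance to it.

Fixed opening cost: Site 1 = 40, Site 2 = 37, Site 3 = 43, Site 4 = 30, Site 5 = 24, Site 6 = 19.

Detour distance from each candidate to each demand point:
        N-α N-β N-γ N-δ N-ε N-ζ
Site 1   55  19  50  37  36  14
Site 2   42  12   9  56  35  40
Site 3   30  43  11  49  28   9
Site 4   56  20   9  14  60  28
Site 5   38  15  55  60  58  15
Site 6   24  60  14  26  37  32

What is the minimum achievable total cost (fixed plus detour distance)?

Open {Site 5, Site 6}: assign each demand point to its cheapest open site.
  N-α→Site 6 24, N-β→Site 5 15, N-γ→Site 6 14, N-δ→Site 6 26, N-ε→Site 6 37, N-ζ→Site 5 15
  detour distance 131, fixed 43 → total 174.
Compare {Site 4, Site 6}: detour distance 132 + fixed 49 = 181.
Compare {Site 3, Site 4}: detour distance 110 + fixed 73 = 183.
Compare {Site 4, Site 5, Site 6}: detour distance 114 + fixed 73 = 187.
All other subsets cost ≥ 181. Minimum total cost: 174.

174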